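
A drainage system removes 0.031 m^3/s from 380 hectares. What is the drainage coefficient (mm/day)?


DC = Q * 86400 / (A * 10000) * 1000
DC = 0.031 * 86400 / (380 * 10000) * 1000
DC = 2678400.0000 / 3800000

0.7048 mm/day


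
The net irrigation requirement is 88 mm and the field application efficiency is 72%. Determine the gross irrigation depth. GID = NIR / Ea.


Ea = 72% = 0.72
GID = NIR / Ea = 88 / 0.72 = 122.2222 mm

122.2222 mm


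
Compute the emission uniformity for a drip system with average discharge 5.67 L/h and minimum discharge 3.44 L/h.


EU = (q_min/q_avg)*100 = (3.44/5.67)*100 = 60.6702%

60.6702 %


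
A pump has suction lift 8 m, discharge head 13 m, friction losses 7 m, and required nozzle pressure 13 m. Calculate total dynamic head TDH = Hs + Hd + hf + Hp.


TDH = Hs + Hd + hf + Hp = 8 + 13 + 7 + 13 = 41

41 m


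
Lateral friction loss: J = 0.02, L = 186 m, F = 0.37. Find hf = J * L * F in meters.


hf = J * L * F = 0.02 * 186 * 0.37 = 1.3764 m

1.3764 m


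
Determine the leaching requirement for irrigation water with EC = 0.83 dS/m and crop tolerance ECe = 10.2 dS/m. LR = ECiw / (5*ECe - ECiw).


LR = ECiw / (5*ECe - ECiw)
LR = 0.83 / (5*10.2 - 0.83)
LR = 0.83 / 50.1700

0.0165


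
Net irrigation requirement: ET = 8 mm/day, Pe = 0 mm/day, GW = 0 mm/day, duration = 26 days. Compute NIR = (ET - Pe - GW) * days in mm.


Daily deficit = ET - Pe - GW = 8 - 0 - 0 = 8 mm/day
NIR = 8 * 26 = 208 mm

208.0000 mm


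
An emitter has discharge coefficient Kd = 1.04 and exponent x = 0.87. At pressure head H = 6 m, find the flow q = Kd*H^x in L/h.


q = Kd * H^x = 1.04 * 6^0.87 = 1.04 * 4.753260

4.9434 L/h


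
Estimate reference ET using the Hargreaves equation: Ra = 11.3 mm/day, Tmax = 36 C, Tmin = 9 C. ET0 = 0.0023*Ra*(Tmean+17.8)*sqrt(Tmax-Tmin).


Tmean = (Tmax + Tmin)/2 = (36 + 9)/2 = 22.5
ET0 = 0.0023 * 11.3 * (22.5 + 17.8) * sqrt(36 - 9)
ET0 = 0.0023 * 11.3 * 40.3 * 5.196152

5.4424 mm/day


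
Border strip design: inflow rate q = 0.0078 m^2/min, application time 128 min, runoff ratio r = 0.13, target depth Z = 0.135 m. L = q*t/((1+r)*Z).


L = q*t/((1+r)*Z)
L = 0.0078*128/((1+0.13)*0.135)
L = 0.9984/0.15255

6.5447 m


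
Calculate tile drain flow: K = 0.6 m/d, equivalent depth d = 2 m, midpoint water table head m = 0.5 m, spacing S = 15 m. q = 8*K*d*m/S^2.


q = 8*K*d*m/S^2
q = 8*0.6*2*0.5/15^2
q = 4.8000 / 225

0.0213 m/d


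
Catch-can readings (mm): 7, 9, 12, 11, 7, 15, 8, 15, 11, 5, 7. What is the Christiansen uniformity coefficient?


mean = 9.727273 mm
MAD = 2.793388 mm
CU = (1 - 2.793388/9.727273)*100

71.2829 %


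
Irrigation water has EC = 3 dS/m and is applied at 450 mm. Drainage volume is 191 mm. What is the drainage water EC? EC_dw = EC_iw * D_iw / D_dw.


EC_dw = EC_iw * D_iw / D_dw
EC_dw = 3 * 450 / 191
EC_dw = 1350 / 191

7.0681 dS/m


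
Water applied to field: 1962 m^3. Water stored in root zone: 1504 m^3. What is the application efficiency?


Ea = V_root / V_field * 100 = 1504 / 1962 * 100 = 76.6565%

76.6565 %


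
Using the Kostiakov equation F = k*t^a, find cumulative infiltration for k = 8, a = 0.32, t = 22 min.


F = k * t^a = 8 * 22^0.32
F = 8 * 2.688904

21.5112 mm


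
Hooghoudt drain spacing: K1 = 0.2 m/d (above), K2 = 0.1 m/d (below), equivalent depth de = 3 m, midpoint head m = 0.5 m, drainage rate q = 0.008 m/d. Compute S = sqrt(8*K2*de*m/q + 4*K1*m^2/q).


S^2 = 8*K2*de*m/q + 4*K1*m^2/q
S^2 = 8*0.1*3*0.5/0.008 + 4*0.2*0.5^2/0.008
S = sqrt(175.0000)

13.2288 m


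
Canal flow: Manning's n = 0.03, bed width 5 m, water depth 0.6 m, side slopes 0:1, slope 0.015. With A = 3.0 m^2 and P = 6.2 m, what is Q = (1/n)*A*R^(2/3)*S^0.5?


R = A/P = 3.0/6.2 = 0.483871
Q = (1/0.03) * 3.0 * 0.483871^(2/3) * 0.015^0.5

7.5486 m^3/s


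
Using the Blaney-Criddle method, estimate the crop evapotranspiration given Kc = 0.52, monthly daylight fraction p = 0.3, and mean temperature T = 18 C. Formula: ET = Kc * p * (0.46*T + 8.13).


ET = Kc * p * (0.46*T + 8.13)
ET = 0.52 * 0.3 * (0.46*18 + 8.13)
ET = 0.52 * 0.3 * 16.4100

2.5600 mm/day


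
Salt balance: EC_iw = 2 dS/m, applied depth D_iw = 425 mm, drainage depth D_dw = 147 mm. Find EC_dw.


EC_dw = EC_iw * D_iw / D_dw
EC_dw = 2 * 425 / 147
EC_dw = 850 / 147

5.7823 dS/m


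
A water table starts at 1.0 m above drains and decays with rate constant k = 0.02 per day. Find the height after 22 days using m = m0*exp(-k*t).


m = m0 * exp(-k*t)
m = 1.0 * exp(-0.02 * 22)
m = 1.0 * exp(-0.4400)

0.6440 m


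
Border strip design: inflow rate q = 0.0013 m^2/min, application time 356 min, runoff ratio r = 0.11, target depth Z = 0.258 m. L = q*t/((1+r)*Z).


L = q*t/((1+r)*Z)
L = 0.0013*356/((1+0.11)*0.258)
L = 0.4628/0.28638

1.6160 m


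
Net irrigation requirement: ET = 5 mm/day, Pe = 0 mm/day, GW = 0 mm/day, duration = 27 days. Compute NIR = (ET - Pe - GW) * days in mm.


Daily deficit = ET - Pe - GW = 5 - 0 - 0 = 5 mm/day
NIR = 5 * 27 = 135 mm

135.0000 mm


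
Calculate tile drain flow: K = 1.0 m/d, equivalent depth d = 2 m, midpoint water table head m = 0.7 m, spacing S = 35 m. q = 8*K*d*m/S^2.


q = 8*K*d*m/S^2
q = 8*1.0*2*0.7/35^2
q = 11.2000 / 1225

0.0091 m/d


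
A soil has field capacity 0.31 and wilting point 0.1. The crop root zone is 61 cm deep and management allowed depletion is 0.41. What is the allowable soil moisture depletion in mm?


SMD = (FC - PWP) * d * MAD * 10
SMD = (0.31 - 0.1) * 61 * 0.41 * 10
SMD = 0.2100 * 61 * 0.41 * 10

52.5210 mm


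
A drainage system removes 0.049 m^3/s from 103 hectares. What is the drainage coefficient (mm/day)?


DC = Q * 86400 / (A * 10000) * 1000
DC = 0.049 * 86400 / (103 * 10000) * 1000
DC = 4233600.0000 / 1030000

4.1103 mm/day


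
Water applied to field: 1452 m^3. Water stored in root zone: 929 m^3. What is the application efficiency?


Ea = V_root / V_field * 100 = 929 / 1452 * 100 = 63.9807%

63.9807 %


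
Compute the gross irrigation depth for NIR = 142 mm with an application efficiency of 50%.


Ea = 50% = 0.5
GID = NIR / Ea = 142 / 0.5 = 284.0000 mm

284.0000 mm


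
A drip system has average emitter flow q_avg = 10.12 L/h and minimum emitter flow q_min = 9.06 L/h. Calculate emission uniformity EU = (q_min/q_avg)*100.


EU = (q_min/q_avg)*100 = (9.06/10.12)*100 = 89.5257%

89.5257 %


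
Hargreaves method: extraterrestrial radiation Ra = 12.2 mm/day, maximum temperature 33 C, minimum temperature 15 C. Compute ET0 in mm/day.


Tmean = (Tmax + Tmin)/2 = (33 + 15)/2 = 24.0
ET0 = 0.0023 * 12.2 * (24.0 + 17.8) * sqrt(33 - 15)
ET0 = 0.0023 * 12.2 * 41.8 * 4.242641

4.9762 mm/day


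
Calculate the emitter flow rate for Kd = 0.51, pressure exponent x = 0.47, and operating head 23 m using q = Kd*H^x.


q = Kd * H^x = 0.51 * 23^0.47 = 0.51 * 4.365280

2.2263 L/h


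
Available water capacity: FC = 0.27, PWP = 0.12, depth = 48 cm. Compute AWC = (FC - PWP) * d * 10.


AWC = (FC - PWP) * d * 10
AWC = (0.27 - 0.12) * 48 * 10
AWC = 0.1500 * 48 * 10

72.0000 mm


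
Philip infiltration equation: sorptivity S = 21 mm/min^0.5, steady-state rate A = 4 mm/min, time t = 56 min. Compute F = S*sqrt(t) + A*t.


F = S*sqrt(t) + A*t
F = 21*sqrt(56) + 4*56
F = 21*7.483315 + 224

381.1496 mm


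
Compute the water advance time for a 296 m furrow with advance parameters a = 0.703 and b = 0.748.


t = (L/a)^(1/b)
t = (296/0.703)^(1/0.748)
t = 421.052632^(1/0.748)

3224.5648 min


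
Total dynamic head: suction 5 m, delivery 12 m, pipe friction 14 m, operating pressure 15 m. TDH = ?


TDH = Hs + Hd + hf + Hp = 5 + 12 + 14 + 15 = 46

46 m


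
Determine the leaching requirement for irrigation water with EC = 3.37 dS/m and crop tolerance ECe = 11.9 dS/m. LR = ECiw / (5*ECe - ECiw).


LR = ECiw / (5*ECe - ECiw)
LR = 3.37 / (5*11.9 - 3.37)
LR = 3.37 / 56.1300

0.0600


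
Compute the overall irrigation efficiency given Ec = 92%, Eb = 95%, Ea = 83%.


Ec = 0.92, Eb = 0.95, Ea = 0.83
E = 0.92 * 0.95 * 0.83 * 100 = 72.5420%

72.5420 %


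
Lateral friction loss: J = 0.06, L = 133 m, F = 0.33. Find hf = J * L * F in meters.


hf = J * L * F = 0.06 * 133 * 0.33 = 2.6334 m

2.6334 m


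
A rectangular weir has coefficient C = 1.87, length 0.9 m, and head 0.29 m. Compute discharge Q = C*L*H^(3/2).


Q = C * L * H^(3/2) = 1.87 * 0.9 * 0.29^1.5 = 1.87 * 0.9 * 0.156170

0.2628 m^3/s


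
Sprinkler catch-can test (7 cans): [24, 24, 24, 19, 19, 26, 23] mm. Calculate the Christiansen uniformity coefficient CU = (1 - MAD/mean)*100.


mean = 22.714286 mm
MAD = 2.122449 mm
CU = (1 - 2.122449/22.714286)*100

90.6559 %


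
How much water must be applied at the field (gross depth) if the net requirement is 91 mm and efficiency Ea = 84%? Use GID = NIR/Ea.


Ea = 84% = 0.84
GID = NIR / Ea = 91 / 0.84 = 108.3333 mm

108.3333 mm


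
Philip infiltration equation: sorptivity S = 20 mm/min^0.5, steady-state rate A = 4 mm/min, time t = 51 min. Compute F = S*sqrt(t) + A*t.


F = S*sqrt(t) + A*t
F = 20*sqrt(51) + 4*51
F = 20*7.141428 + 204

346.8286 mm


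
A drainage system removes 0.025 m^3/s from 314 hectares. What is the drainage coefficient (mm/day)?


DC = Q * 86400 / (A * 10000) * 1000
DC = 0.025 * 86400 / (314 * 10000) * 1000
DC = 2160000.0000 / 3140000

0.6879 mm/day


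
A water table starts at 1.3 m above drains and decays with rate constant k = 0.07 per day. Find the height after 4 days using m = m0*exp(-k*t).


m = m0 * exp(-k*t)
m = 1.3 * exp(-0.07 * 4)
m = 1.3 * exp(-0.2800)

0.9825 m


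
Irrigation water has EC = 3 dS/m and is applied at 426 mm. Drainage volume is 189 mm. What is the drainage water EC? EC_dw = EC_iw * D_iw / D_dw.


EC_dw = EC_iw * D_iw / D_dw
EC_dw = 3 * 426 / 189
EC_dw = 1278 / 189

6.7619 dS/m


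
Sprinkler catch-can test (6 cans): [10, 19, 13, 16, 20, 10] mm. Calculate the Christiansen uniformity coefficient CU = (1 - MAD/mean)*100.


mean = 14.666667 mm
MAD = 3.666667 mm
CU = (1 - 3.666667/14.666667)*100

75.0000 %


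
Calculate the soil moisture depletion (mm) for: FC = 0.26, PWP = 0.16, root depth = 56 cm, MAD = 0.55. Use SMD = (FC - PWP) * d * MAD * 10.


SMD = (FC - PWP) * d * MAD * 10
SMD = (0.26 - 0.16) * 56 * 0.55 * 10
SMD = 0.1000 * 56 * 0.55 * 10

30.8000 mm


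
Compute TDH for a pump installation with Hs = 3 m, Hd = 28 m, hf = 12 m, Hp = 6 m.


TDH = Hs + Hd + hf + Hp = 3 + 28 + 12 + 6 = 49

49 m


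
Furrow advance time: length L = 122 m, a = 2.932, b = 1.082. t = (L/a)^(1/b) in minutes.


t = (L/a)^(1/b)
t = (122/2.932)^(1/1.082)
t = 41.609823^(1/1.082)

31.3678 min


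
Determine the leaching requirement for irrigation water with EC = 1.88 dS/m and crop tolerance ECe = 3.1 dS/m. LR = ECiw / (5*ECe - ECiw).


LR = ECiw / (5*ECe - ECiw)
LR = 1.88 / (5*3.1 - 1.88)
LR = 1.88 / 13.6200

0.1380


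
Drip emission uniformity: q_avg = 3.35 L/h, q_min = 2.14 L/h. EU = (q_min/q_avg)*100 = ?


EU = (q_min/q_avg)*100 = (2.14/3.35)*100 = 63.8806%

63.8806 %


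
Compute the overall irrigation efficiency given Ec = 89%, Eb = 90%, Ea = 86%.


Ec = 0.89, Eb = 0.9, Ea = 0.86
E = 0.89 * 0.9 * 0.86 * 100 = 68.8860%

68.8860 %


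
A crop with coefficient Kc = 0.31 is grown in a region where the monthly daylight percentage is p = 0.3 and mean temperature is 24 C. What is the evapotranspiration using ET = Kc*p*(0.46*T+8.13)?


ET = Kc * p * (0.46*T + 8.13)
ET = 0.31 * 0.3 * (0.46*24 + 8.13)
ET = 0.31 * 0.3 * 19.1700

1.7828 mm/day


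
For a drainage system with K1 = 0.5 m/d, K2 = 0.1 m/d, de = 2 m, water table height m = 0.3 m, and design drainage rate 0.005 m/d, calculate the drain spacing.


S^2 = 8*K2*de*m/q + 4*K1*m^2/q
S^2 = 8*0.1*2*0.3/0.005 + 4*0.5*0.3^2/0.005
S = sqrt(132.0000)

11.4891 m


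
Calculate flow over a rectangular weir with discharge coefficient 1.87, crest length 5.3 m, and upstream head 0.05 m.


Q = C * L * H^(3/2) = 1.87 * 5.3 * 0.05^1.5 = 1.87 * 5.3 * 0.011180

0.1108 m^3/s


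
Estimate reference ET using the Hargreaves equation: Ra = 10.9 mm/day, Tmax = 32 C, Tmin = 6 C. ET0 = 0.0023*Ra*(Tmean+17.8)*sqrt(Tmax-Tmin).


Tmean = (Tmax + Tmin)/2 = (32 + 6)/2 = 19.0
ET0 = 0.0023 * 10.9 * (19.0 + 17.8) * sqrt(32 - 6)
ET0 = 0.0023 * 10.9 * 36.8 * 5.099020

4.7042 mm/day


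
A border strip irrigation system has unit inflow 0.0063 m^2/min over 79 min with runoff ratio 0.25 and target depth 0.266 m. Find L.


L = q*t/((1+r)*Z)
L = 0.0063*79/((1+0.25)*0.266)
L = 0.4977/0.3325

1.4968 m


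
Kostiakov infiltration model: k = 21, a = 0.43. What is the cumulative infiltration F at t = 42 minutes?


F = k * t^a = 21 * 42^0.43
F = 21 * 4.988813

104.7651 mm


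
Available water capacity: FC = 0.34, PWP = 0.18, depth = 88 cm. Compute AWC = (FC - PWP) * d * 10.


AWC = (FC - PWP) * d * 10
AWC = (0.34 - 0.18) * 88 * 10
AWC = 0.1600 * 88 * 10

140.8000 mm


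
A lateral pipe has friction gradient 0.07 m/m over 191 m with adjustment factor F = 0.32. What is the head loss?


hf = J * L * F = 0.07 * 191 * 0.32 = 4.2784 m

4.2784 m


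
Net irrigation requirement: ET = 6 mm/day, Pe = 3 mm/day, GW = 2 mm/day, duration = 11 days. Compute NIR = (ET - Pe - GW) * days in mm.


Daily deficit = ET - Pe - GW = 6 - 3 - 2 = 1 mm/day
NIR = 1 * 11 = 11 mm

11.0000 mm


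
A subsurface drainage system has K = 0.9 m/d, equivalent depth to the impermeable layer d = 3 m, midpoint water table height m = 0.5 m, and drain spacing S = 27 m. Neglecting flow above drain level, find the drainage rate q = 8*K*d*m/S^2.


q = 8*K*d*m/S^2
q = 8*0.9*3*0.5/27^2
q = 10.8000 / 729

0.0148 m/d


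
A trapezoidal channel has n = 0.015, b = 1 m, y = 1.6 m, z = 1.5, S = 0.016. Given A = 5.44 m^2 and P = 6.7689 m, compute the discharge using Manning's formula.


R = A/P = 5.44/6.7689 = 0.803676
Q = (1/0.015) * 5.44 * 0.803676^(2/3) * 0.016^0.5

39.6541 m^3/s


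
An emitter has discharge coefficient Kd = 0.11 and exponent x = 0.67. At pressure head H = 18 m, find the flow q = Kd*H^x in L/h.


q = Kd * H^x = 0.11 * 18^0.67 = 0.11 * 6.934778

0.7628 L/h


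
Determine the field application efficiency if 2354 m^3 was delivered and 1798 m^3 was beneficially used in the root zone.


Ea = V_root / V_field * 100 = 1798 / 2354 * 100 = 76.3806%

76.3806 %


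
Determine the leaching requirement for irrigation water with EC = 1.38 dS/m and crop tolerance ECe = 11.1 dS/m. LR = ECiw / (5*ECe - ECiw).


LR = ECiw / (5*ECe - ECiw)
LR = 1.38 / (5*11.1 - 1.38)
LR = 1.38 / 54.1200

0.0255


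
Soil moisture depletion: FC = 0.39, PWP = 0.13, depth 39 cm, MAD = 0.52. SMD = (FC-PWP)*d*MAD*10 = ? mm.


SMD = (FC - PWP) * d * MAD * 10
SMD = (0.39 - 0.13) * 39 * 0.52 * 10
SMD = 0.2600 * 39 * 0.52 * 10

52.7280 mm


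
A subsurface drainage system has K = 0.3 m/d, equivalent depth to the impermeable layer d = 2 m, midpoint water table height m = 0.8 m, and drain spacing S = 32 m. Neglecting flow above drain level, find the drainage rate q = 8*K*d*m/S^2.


q = 8*K*d*m/S^2
q = 8*0.3*2*0.8/32^2
q = 3.8400 / 1024

0.0037 m/d


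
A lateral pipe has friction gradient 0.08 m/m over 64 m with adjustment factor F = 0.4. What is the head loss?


hf = J * L * F = 0.08 * 64 * 0.4 = 2.0480 m

2.0480 m


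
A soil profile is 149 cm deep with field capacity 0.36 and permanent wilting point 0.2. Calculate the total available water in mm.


AWC = (FC - PWP) * d * 10
AWC = (0.36 - 0.2) * 149 * 10
AWC = 0.1600 * 149 * 10

238.4000 mm


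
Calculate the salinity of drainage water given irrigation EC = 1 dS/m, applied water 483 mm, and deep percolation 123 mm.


EC_dw = EC_iw * D_iw / D_dw
EC_dw = 1 * 483 / 123
EC_dw = 483 / 123

3.9268 dS/m


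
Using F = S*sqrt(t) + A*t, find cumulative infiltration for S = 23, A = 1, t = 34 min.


F = S*sqrt(t) + A*t
F = 23*sqrt(34) + 1*34
F = 23*5.830952 + 34

168.1119 mm


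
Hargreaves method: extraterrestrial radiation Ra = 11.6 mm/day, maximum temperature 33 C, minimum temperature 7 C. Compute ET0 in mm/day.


Tmean = (Tmax + Tmin)/2 = (33 + 7)/2 = 20.0
ET0 = 0.0023 * 11.6 * (20.0 + 17.8) * sqrt(33 - 7)
ET0 = 0.0023 * 11.6 * 37.8 * 5.099020

5.1424 mm/day


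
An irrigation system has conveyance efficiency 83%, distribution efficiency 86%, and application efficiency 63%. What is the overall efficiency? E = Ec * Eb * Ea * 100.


Ec = 0.83, Eb = 0.86, Ea = 0.63
E = 0.83 * 0.86 * 0.63 * 100 = 44.9694%

44.9694 %


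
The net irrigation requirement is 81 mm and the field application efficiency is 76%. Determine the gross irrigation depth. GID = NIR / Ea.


Ea = 76% = 0.76
GID = NIR / Ea = 81 / 0.76 = 106.5789 mm

106.5789 mm


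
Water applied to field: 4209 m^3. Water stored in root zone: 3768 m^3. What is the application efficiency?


Ea = V_root / V_field * 100 = 3768 / 4209 * 100 = 89.5225%

89.5225 %


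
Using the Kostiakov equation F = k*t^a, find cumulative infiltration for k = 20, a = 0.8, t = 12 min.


F = k * t^a = 20 * 12^0.8
F = 20 * 7.300372

146.0074 mm


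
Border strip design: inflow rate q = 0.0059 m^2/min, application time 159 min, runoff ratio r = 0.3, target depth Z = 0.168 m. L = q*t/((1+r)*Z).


L = q*t/((1+r)*Z)
L = 0.0059*159/((1+0.3)*0.168)
L = 0.9381/0.2184

4.2953 m


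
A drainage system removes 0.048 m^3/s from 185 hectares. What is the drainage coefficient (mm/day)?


DC = Q * 86400 / (A * 10000) * 1000
DC = 0.048 * 86400 / (185 * 10000) * 1000
DC = 4147200.0000 / 1850000

2.2417 mm/day


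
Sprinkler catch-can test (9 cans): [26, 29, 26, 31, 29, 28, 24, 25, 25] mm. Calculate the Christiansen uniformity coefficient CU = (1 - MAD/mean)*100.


mean = 27.000000 mm
MAD = 2.000000 mm
CU = (1 - 2.000000/27.000000)*100

92.5926 %


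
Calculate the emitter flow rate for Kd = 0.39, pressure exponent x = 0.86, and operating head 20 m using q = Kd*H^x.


q = Kd * H^x = 0.39 * 20^0.86 = 0.39 * 13.148790

5.1280 L/h


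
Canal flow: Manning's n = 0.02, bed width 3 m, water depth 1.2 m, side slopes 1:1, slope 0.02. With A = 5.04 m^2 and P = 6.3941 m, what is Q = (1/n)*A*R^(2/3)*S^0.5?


R = A/P = 5.04/6.3941 = 0.788227
Q = (1/0.02) * 5.04 * 0.788227^(2/3) * 0.02^0.5

30.4100 m^3/s


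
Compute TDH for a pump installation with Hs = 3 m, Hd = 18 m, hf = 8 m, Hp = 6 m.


TDH = Hs + Hd + hf + Hp = 3 + 18 + 8 + 6 = 35

35 m


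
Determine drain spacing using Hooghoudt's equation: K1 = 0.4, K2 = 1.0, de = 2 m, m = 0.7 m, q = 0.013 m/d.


S^2 = 8*K2*de*m/q + 4*K1*m^2/q
S^2 = 8*1.0*2*0.7/0.013 + 4*0.4*0.7^2/0.013
S = sqrt(921.8462)

30.3619 m


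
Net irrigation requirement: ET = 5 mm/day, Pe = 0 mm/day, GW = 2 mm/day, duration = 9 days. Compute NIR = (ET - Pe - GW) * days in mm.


Daily deficit = ET - Pe - GW = 5 - 0 - 2 = 3 mm/day
NIR = 3 * 9 = 27 mm

27.0000 mm


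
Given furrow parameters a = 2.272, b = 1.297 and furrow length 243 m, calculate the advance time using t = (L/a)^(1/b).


t = (L/a)^(1/b)
t = (243/2.272)^(1/1.297)
t = 106.954225^(1/1.297)

36.6887 min


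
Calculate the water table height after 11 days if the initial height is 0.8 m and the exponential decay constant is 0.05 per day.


m = m0 * exp(-k*t)
m = 0.8 * exp(-0.05 * 11)
m = 0.8 * exp(-0.5500)

0.4616 m


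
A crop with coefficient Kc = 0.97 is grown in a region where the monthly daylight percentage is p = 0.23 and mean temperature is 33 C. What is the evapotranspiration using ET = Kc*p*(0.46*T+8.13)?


ET = Kc * p * (0.46*T + 8.13)
ET = 0.97 * 0.23 * (0.46*33 + 8.13)
ET = 0.97 * 0.23 * 23.3100

5.2005 mm/day


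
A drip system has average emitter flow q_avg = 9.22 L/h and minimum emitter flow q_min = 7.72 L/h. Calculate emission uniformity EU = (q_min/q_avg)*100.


EU = (q_min/q_avg)*100 = (7.72/9.22)*100 = 83.7310%

83.7310 %


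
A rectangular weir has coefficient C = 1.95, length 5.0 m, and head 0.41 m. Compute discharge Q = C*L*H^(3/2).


Q = C * L * H^(3/2) = 1.95 * 5.0 * 0.41^1.5 = 1.95 * 5.0 * 0.262528

2.5596 m^3/s


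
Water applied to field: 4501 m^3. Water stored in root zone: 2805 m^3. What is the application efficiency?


Ea = V_root / V_field * 100 = 2805 / 4501 * 100 = 62.3195%

62.3195 %


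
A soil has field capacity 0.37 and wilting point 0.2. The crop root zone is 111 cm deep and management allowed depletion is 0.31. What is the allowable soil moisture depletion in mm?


SMD = (FC - PWP) * d * MAD * 10
SMD = (0.37 - 0.2) * 111 * 0.31 * 10
SMD = 0.1700 * 111 * 0.31 * 10

58.4970 mm


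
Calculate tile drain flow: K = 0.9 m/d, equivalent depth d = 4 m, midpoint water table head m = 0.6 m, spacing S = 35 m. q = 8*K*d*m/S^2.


q = 8*K*d*m/S^2
q = 8*0.9*4*0.6/35^2
q = 17.2800 / 1225

0.0141 m/d


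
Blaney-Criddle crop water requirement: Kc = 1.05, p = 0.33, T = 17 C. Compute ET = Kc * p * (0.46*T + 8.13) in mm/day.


ET = Kc * p * (0.46*T + 8.13)
ET = 1.05 * 0.33 * (0.46*17 + 8.13)
ET = 1.05 * 0.33 * 15.9500

5.5267 mm/day


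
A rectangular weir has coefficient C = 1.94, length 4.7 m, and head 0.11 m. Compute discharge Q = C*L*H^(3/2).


Q = C * L * H^(3/2) = 1.94 * 4.7 * 0.11^1.5 = 1.94 * 4.7 * 0.036483

0.3327 m^3/s


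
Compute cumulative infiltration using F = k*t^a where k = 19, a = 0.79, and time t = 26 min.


F = k * t^a = 19 * 26^0.79
F = 19 * 13.116832

249.2198 mm


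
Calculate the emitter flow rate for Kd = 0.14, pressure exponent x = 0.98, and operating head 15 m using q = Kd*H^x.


q = Kd * H^x = 0.14 * 15^0.98 = 0.14 * 14.209194

1.9893 L/h


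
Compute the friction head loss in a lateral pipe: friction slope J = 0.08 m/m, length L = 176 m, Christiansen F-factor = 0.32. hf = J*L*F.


hf = J * L * F = 0.08 * 176 * 0.32 = 4.5056 m

4.5056 m


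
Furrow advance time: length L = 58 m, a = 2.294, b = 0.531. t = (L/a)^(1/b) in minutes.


t = (L/a)^(1/b)
t = (58/2.294)^(1/0.531)
t = 25.283348^(1/0.531)

438.4025 min


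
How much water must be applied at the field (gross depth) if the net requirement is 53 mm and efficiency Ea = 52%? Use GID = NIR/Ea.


Ea = 52% = 0.52
GID = NIR / Ea = 53 / 0.52 = 101.9231 mm

101.9231 mm


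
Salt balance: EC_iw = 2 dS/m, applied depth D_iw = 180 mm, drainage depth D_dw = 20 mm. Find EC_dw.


EC_dw = EC_iw * D_iw / D_dw
EC_dw = 2 * 180 / 20
EC_dw = 360 / 20

18.0000 dS/m


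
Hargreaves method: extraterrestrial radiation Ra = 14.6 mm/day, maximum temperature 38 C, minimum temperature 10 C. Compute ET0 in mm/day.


Tmean = (Tmax + Tmin)/2 = (38 + 10)/2 = 24.0
ET0 = 0.0023 * 14.6 * (24.0 + 17.8) * sqrt(38 - 10)
ET0 = 0.0023 * 14.6 * 41.8 * 5.291503

7.4274 mm/day


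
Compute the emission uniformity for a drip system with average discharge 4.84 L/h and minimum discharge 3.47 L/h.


EU = (q_min/q_avg)*100 = (3.47/4.84)*100 = 71.6942%

71.6942 %


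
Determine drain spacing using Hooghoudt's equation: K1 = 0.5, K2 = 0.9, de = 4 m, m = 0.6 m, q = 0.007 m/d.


S^2 = 8*K2*de*m/q + 4*K1*m^2/q
S^2 = 8*0.9*4*0.6/0.007 + 4*0.5*0.6^2/0.007
S = sqrt(2571.4286)

50.7093 m


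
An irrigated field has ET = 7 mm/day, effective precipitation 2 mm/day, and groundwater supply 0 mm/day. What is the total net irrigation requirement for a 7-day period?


Daily deficit = ET - Pe - GW = 7 - 2 - 0 = 5 mm/day
NIR = 5 * 7 = 35 mm

35.0000 mm


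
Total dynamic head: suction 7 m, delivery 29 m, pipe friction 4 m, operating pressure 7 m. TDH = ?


TDH = Hs + Hd + hf + Hp = 7 + 29 + 4 + 7 = 47

47 m


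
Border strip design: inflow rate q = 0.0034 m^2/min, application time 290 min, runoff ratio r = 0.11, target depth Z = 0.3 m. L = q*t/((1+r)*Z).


L = q*t/((1+r)*Z)
L = 0.0034*290/((1+0.11)*0.3)
L = 0.986/0.333

2.9610 m


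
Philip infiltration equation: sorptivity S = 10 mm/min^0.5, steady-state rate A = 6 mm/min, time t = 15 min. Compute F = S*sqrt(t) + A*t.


F = S*sqrt(t) + A*t
F = 10*sqrt(15) + 6*15
F = 10*3.872983 + 90

128.7298 mm


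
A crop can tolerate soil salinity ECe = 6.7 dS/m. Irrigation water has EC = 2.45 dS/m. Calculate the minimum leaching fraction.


LR = ECiw / (5*ECe - ECiw)
LR = 2.45 / (5*6.7 - 2.45)
LR = 2.45 / 31.0500

0.0789


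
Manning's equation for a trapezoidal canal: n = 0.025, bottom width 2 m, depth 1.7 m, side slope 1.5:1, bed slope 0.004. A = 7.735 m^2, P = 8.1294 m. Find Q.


R = A/P = 7.735/8.1294 = 0.951485
Q = (1/0.025) * 7.735 * 0.951485^(2/3) * 0.004^0.5

18.9300 m^3/s


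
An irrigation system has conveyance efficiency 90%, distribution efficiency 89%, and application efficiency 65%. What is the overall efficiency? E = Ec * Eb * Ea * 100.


Ec = 0.9, Eb = 0.89, Ea = 0.65
E = 0.9 * 0.89 * 0.65 * 100 = 52.0650%

52.0650 %


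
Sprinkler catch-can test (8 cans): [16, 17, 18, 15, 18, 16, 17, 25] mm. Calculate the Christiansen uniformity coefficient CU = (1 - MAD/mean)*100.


mean = 17.750000 mm
MAD = 1.937500 mm
CU = (1 - 1.937500/17.750000)*100

89.0845 %


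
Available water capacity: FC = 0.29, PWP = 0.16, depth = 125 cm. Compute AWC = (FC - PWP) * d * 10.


AWC = (FC - PWP) * d * 10
AWC = (0.29 - 0.16) * 125 * 10
AWC = 0.1300 * 125 * 10

162.5000 mm


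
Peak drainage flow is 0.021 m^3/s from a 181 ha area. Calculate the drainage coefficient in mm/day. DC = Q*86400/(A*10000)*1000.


DC = Q * 86400 / (A * 10000) * 1000
DC = 0.021 * 86400 / (181 * 10000) * 1000
DC = 1814400.0000 / 1810000

1.0024 mm/day


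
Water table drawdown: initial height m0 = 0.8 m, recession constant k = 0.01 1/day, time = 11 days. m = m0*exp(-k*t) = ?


m = m0 * exp(-k*t)
m = 0.8 * exp(-0.01 * 11)
m = 0.8 * exp(-0.1100)

0.7167 m


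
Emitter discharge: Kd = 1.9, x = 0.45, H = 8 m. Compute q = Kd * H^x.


q = Kd * H^x = 1.9 * 8^0.45 = 1.9 * 2.549121

4.8433 L/h


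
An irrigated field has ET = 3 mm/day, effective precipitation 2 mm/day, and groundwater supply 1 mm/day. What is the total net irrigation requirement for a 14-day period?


Daily deficit = ET - Pe - GW = 3 - 2 - 1 = 0 mm/day
NIR = 0 * 14 = 0 mm

0 mm


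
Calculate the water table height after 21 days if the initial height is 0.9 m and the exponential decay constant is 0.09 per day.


m = m0 * exp(-k*t)
m = 0.9 * exp(-0.09 * 21)
m = 0.9 * exp(-1.8900)

0.1360 m


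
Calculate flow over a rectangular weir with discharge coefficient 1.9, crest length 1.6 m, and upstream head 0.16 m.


Q = C * L * H^(3/2) = 1.9 * 1.6 * 0.16^1.5 = 1.9 * 1.6 * 0.064000

0.1946 m^3/s


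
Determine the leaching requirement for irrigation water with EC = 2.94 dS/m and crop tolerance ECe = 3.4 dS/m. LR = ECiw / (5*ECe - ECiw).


LR = ECiw / (5*ECe - ECiw)
LR = 2.94 / (5*3.4 - 2.94)
LR = 2.94 / 14.0600

0.2091


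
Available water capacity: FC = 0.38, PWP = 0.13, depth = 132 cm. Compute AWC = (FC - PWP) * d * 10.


AWC = (FC - PWP) * d * 10
AWC = (0.38 - 0.13) * 132 * 10
AWC = 0.2500 * 132 * 10

330.0000 mm


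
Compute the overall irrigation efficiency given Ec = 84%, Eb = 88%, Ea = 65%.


Ec = 0.84, Eb = 0.88, Ea = 0.65
E = 0.84 * 0.88 * 0.65 * 100 = 48.0480%

48.0480 %


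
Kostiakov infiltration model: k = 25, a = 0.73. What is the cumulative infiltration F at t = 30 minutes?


F = k * t^a = 25 * 30^0.73
F = 25 * 11.975634

299.3909 mm


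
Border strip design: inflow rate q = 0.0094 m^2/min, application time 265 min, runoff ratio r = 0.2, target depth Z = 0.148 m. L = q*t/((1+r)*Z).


L = q*t/((1+r)*Z)
L = 0.0094*265/((1+0.2)*0.148)
L = 2.491/0.1776

14.0259 m


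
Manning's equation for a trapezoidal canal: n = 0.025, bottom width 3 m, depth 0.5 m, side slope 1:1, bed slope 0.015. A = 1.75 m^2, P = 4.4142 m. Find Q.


R = A/P = 1.75/4.4142 = 0.396448
Q = (1/0.025) * 1.75 * 0.396448^(2/3) * 0.015^0.5

4.6267 m^3/s


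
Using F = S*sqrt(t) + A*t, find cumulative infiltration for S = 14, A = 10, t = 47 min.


F = S*sqrt(t) + A*t
F = 14*sqrt(47) + 10*47
F = 14*6.855655 + 470

565.9792 mm


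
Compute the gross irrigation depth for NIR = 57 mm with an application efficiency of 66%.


Ea = 66% = 0.66
GID = NIR / Ea = 57 / 0.66 = 86.3636 mm

86.3636 mm


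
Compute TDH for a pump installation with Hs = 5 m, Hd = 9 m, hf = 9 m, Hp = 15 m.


TDH = Hs + Hd + hf + Hp = 5 + 9 + 9 + 15 = 38

38 m


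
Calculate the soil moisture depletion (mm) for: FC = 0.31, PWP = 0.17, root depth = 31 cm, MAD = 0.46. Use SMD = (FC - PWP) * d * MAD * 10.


SMD = (FC - PWP) * d * MAD * 10
SMD = (0.31 - 0.17) * 31 * 0.46 * 10
SMD = 0.1400 * 31 * 0.46 * 10

19.9640 mm


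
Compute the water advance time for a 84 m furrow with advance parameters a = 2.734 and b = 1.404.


t = (L/a)^(1/b)
t = (84/2.734)^(1/1.404)
t = 30.724214^(1/1.404)

11.4672 min


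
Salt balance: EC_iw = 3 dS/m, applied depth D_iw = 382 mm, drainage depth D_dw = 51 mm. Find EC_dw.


EC_dw = EC_iw * D_iw / D_dw
EC_dw = 3 * 382 / 51
EC_dw = 1146 / 51

22.4706 dS/m


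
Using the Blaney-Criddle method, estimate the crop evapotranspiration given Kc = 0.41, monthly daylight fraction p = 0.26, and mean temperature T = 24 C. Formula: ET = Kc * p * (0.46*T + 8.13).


ET = Kc * p * (0.46*T + 8.13)
ET = 0.41 * 0.26 * (0.46*24 + 8.13)
ET = 0.41 * 0.26 * 19.1700

2.0435 mm/day


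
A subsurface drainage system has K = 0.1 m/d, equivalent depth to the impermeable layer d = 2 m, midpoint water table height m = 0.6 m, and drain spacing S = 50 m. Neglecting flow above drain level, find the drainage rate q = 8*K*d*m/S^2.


q = 8*K*d*m/S^2
q = 8*0.1*2*0.6/50^2
q = 0.9600 / 2500

3.8400e-04 m/d


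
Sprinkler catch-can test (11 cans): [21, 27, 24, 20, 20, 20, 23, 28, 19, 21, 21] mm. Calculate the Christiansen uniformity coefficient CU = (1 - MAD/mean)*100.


mean = 22.181818 mm
MAD = 2.413223 mm
CU = (1 - 2.413223/22.181818)*100

89.1207 %


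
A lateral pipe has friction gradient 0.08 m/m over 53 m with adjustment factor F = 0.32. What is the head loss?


hf = J * L * F = 0.08 * 53 * 0.32 = 1.3568 m

1.3568 m


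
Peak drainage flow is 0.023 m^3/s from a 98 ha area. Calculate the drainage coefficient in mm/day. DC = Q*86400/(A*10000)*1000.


DC = Q * 86400 / (A * 10000) * 1000
DC = 0.023 * 86400 / (98 * 10000) * 1000
DC = 1987200.0000 / 980000

2.0278 mm/day


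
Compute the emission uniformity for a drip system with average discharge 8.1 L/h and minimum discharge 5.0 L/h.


EU = (q_min/q_avg)*100 = (5.0/8.1)*100 = 61.7284%

61.7284 %


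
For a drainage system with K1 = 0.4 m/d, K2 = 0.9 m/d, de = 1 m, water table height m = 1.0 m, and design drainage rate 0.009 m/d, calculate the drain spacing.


S^2 = 8*K2*de*m/q + 4*K1*m^2/q
S^2 = 8*0.9*1*1.0/0.009 + 4*0.4*1.0^2/0.009
S = sqrt(977.7778)

31.2694 m


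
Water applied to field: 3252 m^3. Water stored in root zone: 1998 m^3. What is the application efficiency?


Ea = V_root / V_field * 100 = 1998 / 3252 * 100 = 61.4391%

61.4391 %


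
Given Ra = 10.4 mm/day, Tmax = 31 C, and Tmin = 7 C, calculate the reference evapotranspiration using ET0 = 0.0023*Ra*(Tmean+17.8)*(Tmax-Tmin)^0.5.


Tmean = (Tmax + Tmin)/2 = (31 + 7)/2 = 19.0
ET0 = 0.0023 * 10.4 * (19.0 + 17.8) * sqrt(31 - 7)
ET0 = 0.0023 * 10.4 * 36.8 * 4.898979

4.3124 mm/day


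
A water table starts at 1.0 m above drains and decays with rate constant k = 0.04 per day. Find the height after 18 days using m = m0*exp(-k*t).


m = m0 * exp(-k*t)
m = 1.0 * exp(-0.04 * 18)
m = 1.0 * exp(-0.7200)

0.4868 m


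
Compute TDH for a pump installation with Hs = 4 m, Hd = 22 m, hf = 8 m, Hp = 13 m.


TDH = Hs + Hd + hf + Hp = 4 + 22 + 8 + 13 = 47

47 m


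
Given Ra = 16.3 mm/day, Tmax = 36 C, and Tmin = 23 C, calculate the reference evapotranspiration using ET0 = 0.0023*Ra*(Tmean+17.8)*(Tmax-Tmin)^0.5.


Tmean = (Tmax + Tmin)/2 = (36 + 23)/2 = 29.5
ET0 = 0.0023 * 16.3 * (29.5 + 17.8) * sqrt(36 - 23)
ET0 = 0.0023 * 16.3 * 47.3 * 3.605551

6.3936 mm/day


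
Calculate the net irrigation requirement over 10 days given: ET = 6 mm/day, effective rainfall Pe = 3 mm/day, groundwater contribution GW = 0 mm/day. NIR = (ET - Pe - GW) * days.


Daily deficit = ET - Pe - GW = 6 - 3 - 0 = 3 mm/day
NIR = 3 * 10 = 30 mm

30.0000 mm


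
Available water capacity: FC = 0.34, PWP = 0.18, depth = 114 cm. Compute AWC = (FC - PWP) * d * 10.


AWC = (FC - PWP) * d * 10
AWC = (0.34 - 0.18) * 114 * 10
AWC = 0.1600 * 114 * 10

182.4000 mm


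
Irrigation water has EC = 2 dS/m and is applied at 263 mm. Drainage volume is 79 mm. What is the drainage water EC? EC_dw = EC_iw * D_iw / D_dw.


EC_dw = EC_iw * D_iw / D_dw
EC_dw = 2 * 263 / 79
EC_dw = 526 / 79

6.6582 dS/m


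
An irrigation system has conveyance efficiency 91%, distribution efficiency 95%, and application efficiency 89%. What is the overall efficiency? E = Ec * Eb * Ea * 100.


Ec = 0.91, Eb = 0.95, Ea = 0.89
E = 0.91 * 0.95 * 0.89 * 100 = 76.9405%

76.9405 %


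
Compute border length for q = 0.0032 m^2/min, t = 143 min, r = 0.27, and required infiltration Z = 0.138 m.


L = q*t/((1+r)*Z)
L = 0.0032*143/((1+0.27)*0.138)
L = 0.4576/0.17526

2.6110 m


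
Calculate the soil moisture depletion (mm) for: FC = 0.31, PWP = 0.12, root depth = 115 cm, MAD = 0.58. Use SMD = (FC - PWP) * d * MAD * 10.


SMD = (FC - PWP) * d * MAD * 10
SMD = (0.31 - 0.12) * 115 * 0.58 * 10
SMD = 0.1900 * 115 * 0.58 * 10

126.7300 mm


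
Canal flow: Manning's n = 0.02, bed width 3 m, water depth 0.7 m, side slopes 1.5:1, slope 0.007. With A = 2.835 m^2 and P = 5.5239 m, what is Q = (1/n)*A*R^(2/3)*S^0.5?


R = A/P = 2.835/5.5239 = 0.513224
Q = (1/0.02) * 2.835 * 0.513224^(2/3) * 0.007^0.5

7.6023 m^3/s


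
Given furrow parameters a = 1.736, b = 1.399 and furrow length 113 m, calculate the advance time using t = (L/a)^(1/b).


t = (L/a)^(1/b)
t = (113/1.736)^(1/1.399)
t = 65.092166^(1/1.399)

19.7835 min


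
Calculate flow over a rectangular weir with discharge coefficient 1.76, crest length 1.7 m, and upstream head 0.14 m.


Q = C * L * H^(3/2) = 1.76 * 1.7 * 0.14^1.5 = 1.76 * 1.7 * 0.052383

0.1567 m^3/s


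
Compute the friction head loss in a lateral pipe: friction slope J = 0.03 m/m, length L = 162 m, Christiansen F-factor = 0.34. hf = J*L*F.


hf = J * L * F = 0.03 * 162 * 0.34 = 1.6524 m

1.6524 m


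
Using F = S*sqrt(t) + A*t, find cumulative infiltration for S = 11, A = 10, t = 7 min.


F = S*sqrt(t) + A*t
F = 11*sqrt(7) + 10*7
F = 11*2.645751 + 70

99.1033 mm


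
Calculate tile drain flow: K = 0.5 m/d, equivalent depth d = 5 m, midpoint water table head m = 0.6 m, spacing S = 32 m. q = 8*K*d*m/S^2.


q = 8*K*d*m/S^2
q = 8*0.5*5*0.6/32^2
q = 12.0000 / 1024

0.0117 m/d


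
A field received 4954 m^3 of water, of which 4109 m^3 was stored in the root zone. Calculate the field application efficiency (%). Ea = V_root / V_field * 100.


Ea = V_root / V_field * 100 = 4109 / 4954 * 100 = 82.9431%

82.9431 %


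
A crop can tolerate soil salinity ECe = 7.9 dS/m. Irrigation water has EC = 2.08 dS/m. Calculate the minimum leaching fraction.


LR = ECiw / (5*ECe - ECiw)
LR = 2.08 / (5*7.9 - 2.08)
LR = 2.08 / 37.4200

0.0556


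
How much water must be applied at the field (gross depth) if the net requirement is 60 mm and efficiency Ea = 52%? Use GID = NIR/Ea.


Ea = 52% = 0.52
GID = NIR / Ea = 60 / 0.52 = 115.3846 mm

115.3846 mm


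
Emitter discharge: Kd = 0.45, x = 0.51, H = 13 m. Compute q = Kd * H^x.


q = Kd * H^x = 0.45 * 13^0.51 = 0.45 * 3.699228

1.6647 L/h


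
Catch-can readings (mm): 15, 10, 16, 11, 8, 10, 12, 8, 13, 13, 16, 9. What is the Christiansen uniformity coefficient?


mean = 11.750000 mm
MAD = 2.416667 mm
CU = (1 - 2.416667/11.750000)*100

79.4326 %


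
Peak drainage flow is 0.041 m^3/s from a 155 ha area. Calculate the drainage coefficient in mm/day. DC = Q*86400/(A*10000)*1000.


DC = Q * 86400 / (A * 10000) * 1000
DC = 0.041 * 86400 / (155 * 10000) * 1000
DC = 3542400.0000 / 1550000

2.2854 mm/day


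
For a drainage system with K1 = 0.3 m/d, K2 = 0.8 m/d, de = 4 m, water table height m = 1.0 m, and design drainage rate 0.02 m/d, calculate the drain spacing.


S^2 = 8*K2*de*m/q + 4*K1*m^2/q
S^2 = 8*0.8*4*1.0/0.02 + 4*0.3*1.0^2/0.02
S = sqrt(1340.0000)

36.6060 m


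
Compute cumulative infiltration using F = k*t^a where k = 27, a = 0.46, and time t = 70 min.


F = k * t^a = 27 * 70^0.46
F = 27 * 7.059031

190.5938 mm


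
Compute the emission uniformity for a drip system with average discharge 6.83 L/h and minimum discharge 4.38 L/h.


EU = (q_min/q_avg)*100 = (4.38/6.83)*100 = 64.1288%

64.1288 %


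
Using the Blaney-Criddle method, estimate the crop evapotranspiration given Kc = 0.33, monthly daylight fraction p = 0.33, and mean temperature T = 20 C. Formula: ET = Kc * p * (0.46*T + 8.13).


ET = Kc * p * (0.46*T + 8.13)
ET = 0.33 * 0.33 * (0.46*20 + 8.13)
ET = 0.33 * 0.33 * 17.3300

1.8872 mm/day


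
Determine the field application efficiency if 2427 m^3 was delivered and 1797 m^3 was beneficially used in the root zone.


Ea = V_root / V_field * 100 = 1797 / 2427 * 100 = 74.0420%

74.0420 %


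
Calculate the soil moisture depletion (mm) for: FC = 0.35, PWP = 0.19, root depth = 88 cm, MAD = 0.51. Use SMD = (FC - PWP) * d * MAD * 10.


SMD = (FC - PWP) * d * MAD * 10
SMD = (0.35 - 0.19) * 88 * 0.51 * 10
SMD = 0.1600 * 88 * 0.51 * 10

71.8080 mm


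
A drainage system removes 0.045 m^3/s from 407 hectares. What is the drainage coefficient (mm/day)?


DC = Q * 86400 / (A * 10000) * 1000
DC = 0.045 * 86400 / (407 * 10000) * 1000
DC = 3888000.0000 / 4070000

0.9553 mm/day


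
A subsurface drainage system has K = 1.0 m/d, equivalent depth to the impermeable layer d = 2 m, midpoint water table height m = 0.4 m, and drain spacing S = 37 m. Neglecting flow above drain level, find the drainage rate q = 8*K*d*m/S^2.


q = 8*K*d*m/S^2
q = 8*1.0*2*0.4/37^2
q = 6.4000 / 1369

0.0047 m/d


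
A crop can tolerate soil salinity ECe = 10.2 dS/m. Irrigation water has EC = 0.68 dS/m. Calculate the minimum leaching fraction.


LR = ECiw / (5*ECe - ECiw)
LR = 0.68 / (5*10.2 - 0.68)
LR = 0.68 / 50.3200

0.0135


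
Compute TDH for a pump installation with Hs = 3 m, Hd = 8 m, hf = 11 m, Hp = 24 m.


TDH = Hs + Hd + hf + Hp = 3 + 8 + 11 + 24 = 46

46 m


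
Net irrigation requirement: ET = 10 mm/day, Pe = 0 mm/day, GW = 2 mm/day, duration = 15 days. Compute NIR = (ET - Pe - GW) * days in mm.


Daily deficit = ET - Pe - GW = 10 - 0 - 2 = 8 mm/day
NIR = 8 * 15 = 120 mm

120.0000 mm


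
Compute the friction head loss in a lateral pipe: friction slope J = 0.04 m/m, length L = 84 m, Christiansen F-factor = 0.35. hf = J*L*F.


hf = J * L * F = 0.04 * 84 * 0.35 = 1.1760 m

1.1760 m


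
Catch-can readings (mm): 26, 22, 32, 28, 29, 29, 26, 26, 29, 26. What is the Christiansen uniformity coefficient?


mean = 27.300000 mm
MAD = 2.100000 mm
CU = (1 - 2.100000/27.300000)*100

92.3077 %


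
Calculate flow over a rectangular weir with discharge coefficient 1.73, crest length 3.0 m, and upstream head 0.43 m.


Q = C * L * H^(3/2) = 1.73 * 3.0 * 0.43^1.5 = 1.73 * 3.0 * 0.281970

1.4634 m^3/s


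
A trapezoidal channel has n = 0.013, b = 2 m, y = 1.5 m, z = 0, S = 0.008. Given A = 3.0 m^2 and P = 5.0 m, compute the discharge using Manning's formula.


R = A/P = 3.0/5.0 = 0.600000
Q = (1/0.013) * 3.0 * 0.600000^(2/3) * 0.008^0.5

14.6833 m^3/s


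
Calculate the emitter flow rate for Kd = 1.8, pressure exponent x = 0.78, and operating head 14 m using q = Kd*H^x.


q = Kd * H^x = 1.8 * 14^0.78 = 1.8 * 7.833933

14.1011 L/h


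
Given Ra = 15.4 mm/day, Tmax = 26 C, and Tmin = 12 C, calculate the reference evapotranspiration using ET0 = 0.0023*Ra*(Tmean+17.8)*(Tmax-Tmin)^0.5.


Tmean = (Tmax + Tmin)/2 = (26 + 12)/2 = 19.0
ET0 = 0.0023 * 15.4 * (19.0 + 17.8) * sqrt(26 - 12)
ET0 = 0.0023 * 15.4 * 36.8 * 3.741657

4.8771 mm/day
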